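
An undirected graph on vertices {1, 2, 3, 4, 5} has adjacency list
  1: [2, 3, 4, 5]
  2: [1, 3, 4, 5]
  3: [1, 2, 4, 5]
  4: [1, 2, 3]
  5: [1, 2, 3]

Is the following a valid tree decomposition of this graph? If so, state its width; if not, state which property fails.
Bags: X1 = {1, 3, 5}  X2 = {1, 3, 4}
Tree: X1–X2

No — vertex 2 appears in no bag.

A tree decomposition must satisfy three properties: every vertex lies in some bag; for every edge, both endpoints lie together in some bag; and for every vertex, the bags containing it form a connected subtree. Here vertex 2 appears in no bag, so the decomposition is invalid.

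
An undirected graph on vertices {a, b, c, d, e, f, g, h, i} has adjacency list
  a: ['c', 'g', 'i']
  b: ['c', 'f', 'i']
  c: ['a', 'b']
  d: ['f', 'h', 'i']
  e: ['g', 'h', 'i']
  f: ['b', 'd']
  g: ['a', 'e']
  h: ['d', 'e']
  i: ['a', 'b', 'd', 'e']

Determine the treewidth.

A width-3 tree decomposition is:
Bags: B1 = {d, e, f, h}  B2 = {d, e, f, i}  B3 = {b, e, f, i}  B4 = {b, e, g, i}  B5 = {a, b, g, i}  B6 = {a, b, c, g}
Tree: B1–B2, B2–B3, B3–B4, B4–B5, B5–B6
Each bag holds 4 vertices, so the decomposition has width 3, which upper-bounds the treewidth. For the lower bound: the 4 vertex sets {d,f,h}, {e}, {i}, {a,b,c,g} are disjoint, each induces a connected subgraph, and every pair is joined by at least one edge of G. Contracting each set to a single vertex therefore yields K_{4} as a minor, and since treewidth is minor-monotone, tw(G) ≥ tw(K_{4}) = 3. Therefore the treewidth is 3.

3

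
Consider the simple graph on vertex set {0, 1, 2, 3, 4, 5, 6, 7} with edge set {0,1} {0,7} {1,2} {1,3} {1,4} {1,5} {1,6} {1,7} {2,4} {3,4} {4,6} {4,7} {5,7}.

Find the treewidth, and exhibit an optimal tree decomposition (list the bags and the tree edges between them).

The largest bag has 3 vertices, giving width 2; this decomposition certifies tw(G) ≤ 2. On the other hand G contains the 3-clique {0, 1, 7}. A clique must lie in a single bag of any decomposition, so no decomposition can have width below 2. Combining the bounds, tw(G) = 2.

Treewidth 2.
One such decomposition:
Bags: B1 = {1, 5, 7}  B2 = {1, 4, 7}  B3 = {1, 4, 6}  B4 = {1, 2, 4}  B5 = {1, 3, 4}  B6 = {0, 1, 7}
Tree: B1–B2, B2–B3, B3–B4, B3–B5, B2–B6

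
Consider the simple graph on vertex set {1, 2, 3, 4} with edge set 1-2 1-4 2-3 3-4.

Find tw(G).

A width-2 tree decomposition is:
Bags: B1 = {1, 3, 4}  B2 = {1, 2, 3}
Tree: B1–B2
Each bag holds 3 vertices, so the decomposition has width 2, which upper-bounds the treewidth. Since 3–4–1–2–3 is a cycle in G, G is not acyclic. Forests are exactly the graphs of treewidth ≤ 1, so tw(G) ≥ 2. Combining the bounds, tw(G) = 2.

2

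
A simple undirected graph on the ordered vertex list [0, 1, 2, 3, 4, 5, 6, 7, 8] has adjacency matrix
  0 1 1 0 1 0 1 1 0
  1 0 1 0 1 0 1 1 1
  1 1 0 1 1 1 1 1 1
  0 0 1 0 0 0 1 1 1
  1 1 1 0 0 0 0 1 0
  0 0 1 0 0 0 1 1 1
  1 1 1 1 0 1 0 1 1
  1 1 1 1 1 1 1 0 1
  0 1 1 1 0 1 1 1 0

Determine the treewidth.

A width-4 tree decomposition is:
Bags: B1 = {2, 5, 6, 7, 8}  B2 = {1, 2, 6, 7, 8}  B3 = {2, 3, 6, 7, 8}  B4 = {0, 1, 2, 6, 7}  B5 = {0, 1, 2, 4, 7}
Tree: B1–B2, B1–B3, B2–B4, B4–B5
The largest bag has 5 vertices, giving width 4; this decomposition certifies tw(G) ≤ 4. On the other hand G contains the 5-clique {0, 1, 2, 4, 7}. A clique must lie in a single bag of any decomposition, so no decomposition can have width below 4. The upper and lower bounds meet at 4, so that is the treewidth.

4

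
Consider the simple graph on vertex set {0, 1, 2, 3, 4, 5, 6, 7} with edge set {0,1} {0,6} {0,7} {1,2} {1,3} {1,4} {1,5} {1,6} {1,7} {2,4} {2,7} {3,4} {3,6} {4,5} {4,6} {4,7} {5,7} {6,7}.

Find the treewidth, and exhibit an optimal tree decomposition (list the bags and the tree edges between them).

Treewidth 3.
One such decomposition:
Bags: B1 = {1, 4, 6, 7}  B2 = {1, 3, 4, 6}  B3 = {1, 4, 5, 7}  B4 = {0, 1, 6, 7}  B5 = {1, 2, 4, 7}
Tree: B1–B2, B1–B3, B1–B4, B1–B5

Every bag has size at most 4, so the width is 4 − 1 = 3 and tw(G) ≤ 3. For the lower bound, the 4 vertices {0, 1, 6, 7} are pairwise adjacent, and any tree decomposition puts a clique entirely inside one bag — forcing width ≥ 3. Therefore the treewidth is 3.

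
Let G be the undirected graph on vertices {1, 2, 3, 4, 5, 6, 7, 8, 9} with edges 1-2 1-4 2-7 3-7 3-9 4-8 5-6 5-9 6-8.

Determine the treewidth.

A width-2 tree decomposition is:
Bags: B1 = {1, 2, 7}  B2 = {1, 4, 7}  B3 = {4, 7, 8}  B4 = {6, 7, 8}  B5 = {5, 6, 7}  B6 = {5, 7, 9}  B7 = {3, 7, 9}
Tree: B1–B2, B2–B3, B3–B4, B4–B5, B5–B6, B6–B7
The largest bag has 3 vertices, giving width 2; this decomposition certifies tw(G) ≤ 2. For the lower bound, G contains the cycle 7–2–1–4–8–6–5–9–3–7, so G is not a forest; only forests have treewidth ≤ 1, hence tw(G) ≥ 2. The upper and lower bounds meet at 2, so that is the treewidth.

2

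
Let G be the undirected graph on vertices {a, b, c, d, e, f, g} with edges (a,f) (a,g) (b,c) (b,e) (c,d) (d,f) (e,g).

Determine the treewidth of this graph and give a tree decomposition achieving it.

Treewidth 2.
One optimal decomposition is:
Bags: B1 = {c, d, f}  B2 = {b, c, f}  B3 = {b, e, f}  B4 = {e, f, g}  B5 = {a, f, g}
Tree: B1–B2, B2–B3, B3–B4, B4–B5

Every bag has size at most 3, so the width is 3 − 1 = 2 and tw(G) ≤ 2. The edges f–d–c–b–e–g–a–f form a cycle, so G is not a tree and its treewidth is at least 2. Combining the bounds, tw(G) = 2.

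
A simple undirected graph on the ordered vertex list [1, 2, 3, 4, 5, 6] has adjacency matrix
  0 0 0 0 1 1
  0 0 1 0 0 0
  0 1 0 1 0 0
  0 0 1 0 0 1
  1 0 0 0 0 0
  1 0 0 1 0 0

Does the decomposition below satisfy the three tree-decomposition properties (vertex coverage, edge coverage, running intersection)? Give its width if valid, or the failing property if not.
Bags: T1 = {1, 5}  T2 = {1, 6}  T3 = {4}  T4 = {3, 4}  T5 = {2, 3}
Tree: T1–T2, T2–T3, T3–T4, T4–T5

A tree decomposition must satisfy three properties: every vertex lies in some bag; for every edge, both endpoints lie together in some bag; and for every vertex, the bags containing it form a connected subtree. Here edge (6,4) lies in no bag, so the decomposition is invalid.

No — edge (6,4) lies in no bag.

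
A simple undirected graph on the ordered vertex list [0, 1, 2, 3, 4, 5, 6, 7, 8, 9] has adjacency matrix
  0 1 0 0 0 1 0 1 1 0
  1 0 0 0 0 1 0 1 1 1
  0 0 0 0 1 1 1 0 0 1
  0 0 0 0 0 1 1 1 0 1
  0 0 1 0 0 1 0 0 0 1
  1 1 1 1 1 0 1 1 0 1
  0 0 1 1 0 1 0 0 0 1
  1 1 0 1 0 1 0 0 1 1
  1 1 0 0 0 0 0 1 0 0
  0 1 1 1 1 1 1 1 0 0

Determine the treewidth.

3

A width-3 tree decomposition is:
Bags: B1 = {3, 5, 6, 9}  B2 = {3, 5, 7, 9}  B3 = {2, 5, 6, 9}  B4 = {1, 5, 7, 9}  B5 = {0, 1, 5, 7}  B6 = {0, 1, 7, 8}  B7 = {2, 4, 5, 9}
Tree: B1–B2, B1–B3, B2–B4, B4–B5, B5–B6, B3–B7
The largest bag has 4 vertices, giving width 3; this decomposition certifies tw(G) ≤ 3. Conversely, {0, 1, 7, 8} is a clique of size 4, and the vertices of any clique must share a bag in every tree decomposition; so some bag has ≥ 4 vertices and tw(G) ≥ 3. Hence tw(G) = 3 exactly.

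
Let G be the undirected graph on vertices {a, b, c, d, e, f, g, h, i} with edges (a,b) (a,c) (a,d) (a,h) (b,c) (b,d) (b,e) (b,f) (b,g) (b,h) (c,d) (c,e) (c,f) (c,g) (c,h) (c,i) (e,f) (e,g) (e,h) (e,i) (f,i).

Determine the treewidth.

A width-3 tree decomposition is:
Bags: B1 = {b, c, e, h}  B2 = {b, c, e, f}  B3 = {c, e, f, i}  B4 = {b, c, e, g}  B5 = {a, b, c, h}  B6 = {a, b, c, d}
Tree: B1–B2, B2–B3, B1–B4, B1–B5, B5–B6
Every bag has size at most 4, so the width is 4 − 1 = 3 and tw(G) ≤ 3. Conversely, {a, b, c, d} is a clique of size 4, and the vertices of any clique must share a bag in every tree decomposition; so some bag has ≥ 4 vertices and tw(G) ≥ 3. The upper and lower bounds meet at 3, so that is the treewidth.

3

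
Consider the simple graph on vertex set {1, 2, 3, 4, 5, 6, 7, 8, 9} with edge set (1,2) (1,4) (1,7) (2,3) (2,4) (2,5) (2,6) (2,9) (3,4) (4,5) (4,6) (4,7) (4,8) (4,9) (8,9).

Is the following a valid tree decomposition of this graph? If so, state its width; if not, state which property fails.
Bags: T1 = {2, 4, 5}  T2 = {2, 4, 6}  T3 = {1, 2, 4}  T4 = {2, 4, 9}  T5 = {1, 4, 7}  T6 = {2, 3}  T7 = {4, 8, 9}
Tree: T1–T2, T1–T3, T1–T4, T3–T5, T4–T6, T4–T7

A tree decomposition must satisfy three properties: every vertex lies in some bag; for every edge, both endpoints lie together in some bag; and for every vertex, the bags containing it form a connected subtree. Here edge (4,3) lies in no bag, so the decomposition is invalid.

No — edge (4,3) lies in no bag.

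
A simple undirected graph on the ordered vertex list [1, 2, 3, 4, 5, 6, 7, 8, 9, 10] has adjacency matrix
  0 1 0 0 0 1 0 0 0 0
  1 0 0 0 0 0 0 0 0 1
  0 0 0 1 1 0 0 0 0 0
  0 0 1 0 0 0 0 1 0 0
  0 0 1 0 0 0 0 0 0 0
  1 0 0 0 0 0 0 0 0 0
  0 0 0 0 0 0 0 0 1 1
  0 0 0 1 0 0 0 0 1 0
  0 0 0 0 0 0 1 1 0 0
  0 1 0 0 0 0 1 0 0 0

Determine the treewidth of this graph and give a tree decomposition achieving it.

Treewidth 1.
One such decomposition:
Bags: B1 = {1, 6}  B2 = {1, 2}  B3 = {2, 10}  B4 = {7, 10}  B5 = {7, 9}  B6 = {8, 9}  B7 = {4, 8}  B8 = {3, 4}  B9 = {3, 5}
Tree: B1–B2, B2–B3, B3–B4, B4–B5, B5–B6, B6–B7, B7–B8, B8–B9

Each bag holds 2 vertices, so the decomposition has width 1, which upper-bounds the treewidth. G has an edge, so its treewidth is at least 1. Combining the bounds, tw(G) = 1.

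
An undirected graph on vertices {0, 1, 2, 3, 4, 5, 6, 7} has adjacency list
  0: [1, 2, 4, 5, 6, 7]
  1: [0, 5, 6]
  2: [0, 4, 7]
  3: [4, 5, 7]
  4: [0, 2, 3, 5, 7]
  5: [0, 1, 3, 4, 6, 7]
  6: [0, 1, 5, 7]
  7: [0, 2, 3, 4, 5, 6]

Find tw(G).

3

A width-3 tree decomposition is:
Bags: B1 = {0, 5, 6, 7}  B2 = {0, 4, 5, 7}  B3 = {3, 4, 5, 7}  B4 = {0, 2, 4, 7}  B5 = {0, 1, 5, 6}
Tree: B1–B2, B2–B3, B2–B4, B1–B5
Every bag has size at most 4, so the width is 4 − 1 = 3 and tw(G) ≤ 3. On the other hand G contains the 4-clique {0, 2, 4, 7}. A clique must lie in a single bag of any decomposition, so no decomposition can have width below 3. The upper and lower bounds meet at 3, so that is the treewidth.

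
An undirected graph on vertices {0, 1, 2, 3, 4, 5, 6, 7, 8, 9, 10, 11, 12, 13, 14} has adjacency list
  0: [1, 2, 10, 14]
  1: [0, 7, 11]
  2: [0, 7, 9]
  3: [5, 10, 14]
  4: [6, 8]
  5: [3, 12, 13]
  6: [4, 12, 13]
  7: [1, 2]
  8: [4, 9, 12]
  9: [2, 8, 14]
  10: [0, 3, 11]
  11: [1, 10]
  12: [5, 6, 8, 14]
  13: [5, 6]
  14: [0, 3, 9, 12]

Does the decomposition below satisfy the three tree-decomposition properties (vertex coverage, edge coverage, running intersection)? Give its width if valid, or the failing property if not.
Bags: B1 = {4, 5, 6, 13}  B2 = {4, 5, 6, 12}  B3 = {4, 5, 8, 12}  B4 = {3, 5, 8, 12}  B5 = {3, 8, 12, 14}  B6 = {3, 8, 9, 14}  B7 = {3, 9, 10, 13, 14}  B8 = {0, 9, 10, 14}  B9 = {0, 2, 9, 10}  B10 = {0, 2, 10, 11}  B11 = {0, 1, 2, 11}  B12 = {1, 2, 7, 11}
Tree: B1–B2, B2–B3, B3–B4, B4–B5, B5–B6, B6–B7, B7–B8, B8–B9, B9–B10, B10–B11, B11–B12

No — bags containing vertex 13 are not connected in the tree.

A tree decomposition must satisfy three properties: every vertex lies in some bag; for every edge, both endpoints lie together in some bag; and for every vertex, the bags containing it form a connected subtree. Here bags containing vertex 13 are not connected in the tree, so the decomposition is invalid.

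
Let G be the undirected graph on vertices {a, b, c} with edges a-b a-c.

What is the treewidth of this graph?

1

A width-1 tree decomposition is:
Bags: B1 = {a, c}  B2 = {a, b}
Tree: B1–B2
The largest bag has 2 vertices, giving width 1; this decomposition certifies tw(G) ≤ 1. Since G has at least one edge (e.g. a–c), it is not an edgeless graph, so tw(G) ≥ 1. The upper and lower bounds meet at 1, so that is the treewidth.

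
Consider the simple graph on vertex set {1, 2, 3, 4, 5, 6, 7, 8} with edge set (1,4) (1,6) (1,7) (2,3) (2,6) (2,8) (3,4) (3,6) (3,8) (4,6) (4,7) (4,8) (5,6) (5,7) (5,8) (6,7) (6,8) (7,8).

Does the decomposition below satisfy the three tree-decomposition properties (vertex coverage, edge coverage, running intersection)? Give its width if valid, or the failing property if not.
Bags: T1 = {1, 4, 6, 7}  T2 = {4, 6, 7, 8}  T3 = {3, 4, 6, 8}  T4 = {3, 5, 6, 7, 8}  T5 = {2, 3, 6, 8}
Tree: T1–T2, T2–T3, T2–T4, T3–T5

No — bags containing vertex 3 are not connected in the tree.

A tree decomposition must satisfy three properties: every vertex lies in some bag; for every edge, both endpoints lie together in some bag; and for every vertex, the bags containing it form a connected subtree. Here bags containing vertex 3 are not connected in the tree, so the decomposition is invalid.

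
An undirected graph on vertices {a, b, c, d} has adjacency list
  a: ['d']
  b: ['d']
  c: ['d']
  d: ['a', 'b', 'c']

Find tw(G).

1

A width-1 tree decomposition is:
Bags: B1 = {a, d}  B2 = {c, d}  B3 = {b, d}
Tree: B1–B2, B2–B3
Each bag holds 2 vertices, so the decomposition has width 1, which upper-bounds the treewidth. Since G has at least one edge (e.g. a–d), it is not an edgeless graph, so tw(G) ≥ 1. Combining the bounds, tw(G) = 1.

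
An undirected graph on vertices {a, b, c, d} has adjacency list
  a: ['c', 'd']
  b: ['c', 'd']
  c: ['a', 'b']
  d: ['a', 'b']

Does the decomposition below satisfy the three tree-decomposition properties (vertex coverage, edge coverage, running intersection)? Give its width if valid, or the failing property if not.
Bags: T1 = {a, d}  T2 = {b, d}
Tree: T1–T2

A tree decomposition must satisfy three properties: every vertex lies in some bag; for every edge, both endpoints lie together in some bag; and for every vertex, the bags containing it form a connected subtree. Here vertex c appears in no bag, so the decomposition is invalid.

No — vertex c appears in no bag.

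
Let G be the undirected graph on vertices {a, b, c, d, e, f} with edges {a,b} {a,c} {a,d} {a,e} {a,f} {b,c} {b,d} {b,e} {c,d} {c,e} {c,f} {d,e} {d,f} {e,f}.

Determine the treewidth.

4

A width-4 tree decomposition is:
Bags: B1 = {a, b, c, d, e}  B2 = {a, c, d, e, f}
Tree: B1–B2
Every bag has size at most 5, so the width is 5 − 1 = 4 and tw(G) ≤ 4. Conversely, {a, c, d, e, f} is a clique of size 5, and the vertices of any clique must share a bag in every tree decomposition; so some bag has ≥ 5 vertices and tw(G) ≥ 4. Hence tw(G) = 4 exactly.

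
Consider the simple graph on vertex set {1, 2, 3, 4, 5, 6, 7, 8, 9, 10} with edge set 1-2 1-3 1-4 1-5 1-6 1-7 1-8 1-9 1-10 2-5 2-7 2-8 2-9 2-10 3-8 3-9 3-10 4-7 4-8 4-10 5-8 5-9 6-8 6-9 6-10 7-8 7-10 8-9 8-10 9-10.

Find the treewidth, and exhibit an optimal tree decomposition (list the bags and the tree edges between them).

Every bag has size at most 5, so the width is 5 − 1 = 4 and tw(G) ≤ 4. For the lower bound, the 5 vertices {1, 2, 8, 9, 10} are pairwise adjacent, and any tree decomposition puts a clique entirely inside one bag — forcing width ≥ 4. Combining the bounds, tw(G) = 4.

Treewidth 4.
One optimal decomposition is:
Bags: B1 = {1, 6, 8, 9, 10}  B2 = {1, 2, 8, 9, 10}  B3 = {1, 2, 7, 8, 10}  B4 = {1, 4, 7, 8, 10}  B5 = {1, 2, 5, 8, 9}  B6 = {1, 3, 8, 9, 10}
Tree: B1–B2, B2–B3, B3–B4, B2–B5, B2–B6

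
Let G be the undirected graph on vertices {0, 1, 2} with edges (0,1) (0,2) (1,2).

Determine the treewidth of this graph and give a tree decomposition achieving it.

A single bag containing all 3 vertices is trivially a valid decomposition of width 2. Conversely, {0, 1, 2} is a clique of size 3, and the vertices of any clique must share a bag in every tree decomposition; so some bag has ≥ 3 vertices and tw(G) ≥ 2. Hence tw(G) = 2 exactly.

Treewidth 2.
Bags: B1 = {0, 1, 2}
Tree: (single bag)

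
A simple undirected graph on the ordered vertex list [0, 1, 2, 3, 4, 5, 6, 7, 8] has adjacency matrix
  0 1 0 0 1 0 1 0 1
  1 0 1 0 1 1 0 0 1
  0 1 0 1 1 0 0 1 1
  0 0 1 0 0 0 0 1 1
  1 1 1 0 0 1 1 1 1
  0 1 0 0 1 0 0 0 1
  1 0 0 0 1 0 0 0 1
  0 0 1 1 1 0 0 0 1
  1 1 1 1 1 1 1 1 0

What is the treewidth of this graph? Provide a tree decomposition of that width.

Treewidth 3.
One such decomposition:
Bags: B1 = {1, 4, 5, 8}  B2 = {0, 1, 4, 8}  B3 = {1, 2, 4, 8}  B4 = {2, 4, 7, 8}  B5 = {2, 3, 7, 8}  B6 = {0, 4, 6, 8}
Tree: B1–B2, B2–B3, B3–B4, B4–B5, B2–B6

The largest bag has 4 vertices, giving width 3; this decomposition certifies tw(G) ≤ 3. Conversely, {2, 3, 7, 8} is a clique of size 4, and the vertices of any clique must share a bag in every tree decomposition; so some bag has ≥ 4 vertices and tw(G) ≥ 3. Therefore the treewidth is 3.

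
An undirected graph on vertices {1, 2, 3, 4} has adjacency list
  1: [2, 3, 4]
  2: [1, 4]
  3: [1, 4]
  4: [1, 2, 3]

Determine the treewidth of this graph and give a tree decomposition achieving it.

Treewidth 2.
One optimal decomposition is:
Bags: B1 = {1, 3, 4}  B2 = {1, 2, 4}
Tree: B1–B2

Every bag has size at most 3, so the width is 3 − 1 = 2 and tw(G) ≤ 2. On the other hand G contains the 3-clique {1, 2, 4}. A clique must lie in a single bag of any decomposition, so no decomposition can have width below 2. Therefore the treewidth is 2.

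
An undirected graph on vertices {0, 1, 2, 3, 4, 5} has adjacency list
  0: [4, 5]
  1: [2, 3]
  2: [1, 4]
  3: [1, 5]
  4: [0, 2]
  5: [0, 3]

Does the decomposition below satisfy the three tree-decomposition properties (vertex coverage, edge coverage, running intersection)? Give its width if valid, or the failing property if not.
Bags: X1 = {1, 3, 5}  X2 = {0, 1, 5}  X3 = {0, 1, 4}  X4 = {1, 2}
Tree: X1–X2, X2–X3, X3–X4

A tree decomposition must satisfy three properties: every vertex lies in some bag; for every edge, both endpoints lie together in some bag; and for every vertex, the bags containing it form a connected subtree. Here edge (4,2) lies in no bag, so the decomposition is invalid.

No — edge (4,2) lies in no bag.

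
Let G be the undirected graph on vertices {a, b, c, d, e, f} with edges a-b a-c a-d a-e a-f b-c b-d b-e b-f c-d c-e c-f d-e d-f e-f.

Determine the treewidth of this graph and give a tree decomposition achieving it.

With just one bag of size 6, the width is 6 − 1 = 5, so tw(G) ≤ 5. Conversely, {a, b, c, d, e, f} is a clique of size 6, and the vertices of any clique must share a bag in every tree decomposition; so some bag has ≥ 6 vertices and tw(G) ≥ 5. Therefore the treewidth is 5.

Treewidth 5.
One such decomposition:
Bags: B1 = {a, b, c, d, e, f}
Tree: (single bag)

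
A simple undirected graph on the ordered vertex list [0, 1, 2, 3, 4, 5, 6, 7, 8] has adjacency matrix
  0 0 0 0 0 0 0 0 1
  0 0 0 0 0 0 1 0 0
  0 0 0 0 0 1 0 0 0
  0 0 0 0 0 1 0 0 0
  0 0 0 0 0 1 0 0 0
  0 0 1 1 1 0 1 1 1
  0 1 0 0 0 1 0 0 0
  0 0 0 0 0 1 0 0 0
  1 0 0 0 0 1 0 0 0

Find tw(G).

1

A width-1 tree decomposition is:
Bags: B1 = {2, 5}  B2 = {4, 5}  B3 = {5, 8}  B4 = {3, 5}  B5 = {5, 6}  B6 = {5, 7}  B7 = {0, 8}  B8 = {1, 6}
Tree: B1–B2, B1–B3, B3–B4, B3–B5, B4–B6, B3–B7, B5–B8
Every bag has size at most 2, so the width is 2 − 1 = 1 and tw(G) ≤ 1. G has an edge, so its treewidth is at least 1. Combining the bounds, tw(G) = 1.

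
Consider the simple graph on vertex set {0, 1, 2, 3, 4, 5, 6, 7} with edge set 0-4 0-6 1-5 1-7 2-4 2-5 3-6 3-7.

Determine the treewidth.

2

A width-2 tree decomposition is:
Bags: B1 = {1, 5, 7}  B2 = {2, 5, 7}  B3 = {2, 4, 7}  B4 = {0, 4, 7}  B5 = {0, 6, 7}  B6 = {3, 6, 7}
Tree: B1–B2, B2–B3, B3–B4, B4–B5, B5–B6
Every bag has size at most 3, so the width is 3 − 1 = 2 and tw(G) ≤ 2. The edges 7–1–5–2–4–0–6–3–7 form a cycle, so G is not a tree and its treewidth is at least 2. Therefore the treewidth is 2.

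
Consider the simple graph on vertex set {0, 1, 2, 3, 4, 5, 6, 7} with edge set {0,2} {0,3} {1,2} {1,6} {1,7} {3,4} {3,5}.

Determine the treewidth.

1

A width-1 tree decomposition is:
Bags: B1 = {3, 4}  B2 = {3, 5}  B3 = {0, 3}  B4 = {0, 2}  B5 = {1, 2}  B6 = {1, 6}  B7 = {1, 7}
Tree: B1–B2, B2–B3, B3–B4, B4–B5, B5–B6, B6–B7
The largest bag has 2 vertices, giving width 1; this decomposition certifies tw(G) ≤ 1. Any graph with an edge has treewidth ≥ 1, and G has the edge 4–3. Combining the bounds, tw(G) = 1.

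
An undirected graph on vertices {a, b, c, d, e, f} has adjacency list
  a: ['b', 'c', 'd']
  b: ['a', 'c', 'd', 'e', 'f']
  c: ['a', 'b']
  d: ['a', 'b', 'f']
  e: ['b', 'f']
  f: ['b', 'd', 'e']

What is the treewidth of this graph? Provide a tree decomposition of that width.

The largest bag has 3 vertices, giving width 2; this decomposition certifies tw(G) ≤ 2. For the lower bound, the 3 vertices {b, d, f} are pairwise adjacent, and any tree decomposition puts a clique entirely inside one bag — forcing width ≥ 2. Combining the bounds, tw(G) = 2.

Treewidth 2.
One such decomposition:
Bags: B1 = {a, b, c}  B2 = {a, b, d}  B3 = {b, d, f}  B4 = {b, e, f}
Tree: B1–B2, B2–B3, B3–B4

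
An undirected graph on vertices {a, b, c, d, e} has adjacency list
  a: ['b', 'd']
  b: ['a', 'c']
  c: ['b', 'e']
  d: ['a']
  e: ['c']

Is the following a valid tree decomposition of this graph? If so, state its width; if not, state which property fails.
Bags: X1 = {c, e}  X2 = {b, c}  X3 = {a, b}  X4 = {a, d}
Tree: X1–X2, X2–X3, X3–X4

Every vertex of G appears in some bag (union = {a, b, c, d, e}); every edge is covered by a bag; and for each vertex v the set of bags containing v is connected in the bag tree. The decomposition is therefore valid. The largest bag has 2 vertices, so the width is 1.

Yes; width 1.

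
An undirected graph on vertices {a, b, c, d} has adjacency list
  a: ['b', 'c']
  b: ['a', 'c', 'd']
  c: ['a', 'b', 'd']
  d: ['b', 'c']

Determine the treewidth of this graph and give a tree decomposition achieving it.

The largest bag has 3 vertices, giving width 2; this decomposition certifies tw(G) ≤ 2. On the other hand G contains the 3-clique {b, c, d}. A clique must lie in a single bag of any decomposition, so no decomposition can have width below 2. Combining the bounds, tw(G) = 2.

Treewidth 2.
One such decomposition:
Bags: B1 = {b, c, d}  B2 = {a, b, c}
Tree: B1–B2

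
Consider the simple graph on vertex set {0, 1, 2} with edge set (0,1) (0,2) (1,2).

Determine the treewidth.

A width-2 tree decomposition is:
Bags: B1 = {0, 1, 2}
Tree: (single bag)
With just one bag of size 3, the width is 3 − 1 = 2, so tw(G) ≤ 2. For the lower bound, the 3 vertices {0, 1, 2} are pairwise adjacent, and any tree decomposition puts a clique entirely inside one bag — forcing width ≥ 2. The upper and lower bounds meet at 2, so that is the treewidth.

2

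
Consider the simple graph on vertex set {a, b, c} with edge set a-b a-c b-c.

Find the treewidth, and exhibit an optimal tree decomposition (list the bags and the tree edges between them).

With just one bag of size 3, the width is 3 − 1 = 2, so tw(G) ≤ 2. For the lower bound, the 3 vertices {a, b, c} are pairwise adjacent, and any tree decomposition puts a clique entirely inside one bag — forcing width ≥ 2. Hence tw(G) = 2 exactly.

Treewidth 2.
Bags: B1 = {a, b, c}
Tree: (single bag)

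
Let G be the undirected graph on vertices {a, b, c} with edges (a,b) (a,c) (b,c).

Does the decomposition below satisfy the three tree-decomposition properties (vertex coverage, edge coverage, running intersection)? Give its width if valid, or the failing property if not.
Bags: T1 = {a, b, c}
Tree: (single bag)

Yes; width 2.

Vertex coverage: the bags together contain {a, b, c}, the full vertex set. Edge coverage: each edge of G has both endpoints in at least one bag. Running intersection: for every vertex, the bags containing it form a connected subtree. All three properties hold, so this is a valid tree decomposition of width max|bag| − 1 = 2, and hence tw(G) ≤ 2.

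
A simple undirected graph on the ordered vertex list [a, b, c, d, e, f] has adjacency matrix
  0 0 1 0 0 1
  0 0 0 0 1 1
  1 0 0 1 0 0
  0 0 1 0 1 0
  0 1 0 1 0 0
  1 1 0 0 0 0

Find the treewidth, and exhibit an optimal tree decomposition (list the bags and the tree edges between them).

Every bag has size at most 3, so the width is 3 − 1 = 2 and tw(G) ≤ 2. For the lower bound, G contains the cycle a–c–d–e–b–f–a, so G is not a forest; only forests have treewidth ≤ 1, hence tw(G) ≥ 2. Hence tw(G) = 2 exactly.

Treewidth 2.
One optimal decomposition is:
Bags: B1 = {a, c, d}  B2 = {a, d, e}  B3 = {a, b, e}  B4 = {a, b, f}
Tree: B1–B2, B2–B3, B3–B4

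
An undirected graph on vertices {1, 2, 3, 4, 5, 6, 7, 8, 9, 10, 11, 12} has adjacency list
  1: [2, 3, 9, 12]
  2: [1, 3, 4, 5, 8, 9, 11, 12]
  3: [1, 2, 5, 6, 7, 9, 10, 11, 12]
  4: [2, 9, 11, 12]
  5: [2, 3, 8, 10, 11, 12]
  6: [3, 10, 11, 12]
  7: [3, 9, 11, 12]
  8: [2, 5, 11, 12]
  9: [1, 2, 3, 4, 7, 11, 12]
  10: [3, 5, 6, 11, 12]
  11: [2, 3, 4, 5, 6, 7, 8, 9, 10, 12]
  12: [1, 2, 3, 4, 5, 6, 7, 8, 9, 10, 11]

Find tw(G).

4

A width-4 tree decomposition is:
Bags: B1 = {2, 3, 5, 11, 12}  B2 = {2, 3, 9, 11, 12}  B3 = {2, 5, 8, 11, 12}  B4 = {1, 2, 3, 9, 12}  B5 = {3, 5, 10, 11, 12}  B6 = {2, 4, 9, 11, 12}  B7 = {3, 7, 9, 11, 12}  B8 = {3, 6, 10, 11, 12}
Tree: B1–B2, B1–B3, B2–B4, B1–B5, B2–B6, B2–B7, B5–B8
The largest bag has 5 vertices, giving width 4; this decomposition certifies tw(G) ≤ 4. On the other hand G contains the 5-clique {1, 2, 3, 9, 12}. A clique must lie in a single bag of any decomposition, so no decomposition can have width below 4. Hence tw(G) = 4 exactly.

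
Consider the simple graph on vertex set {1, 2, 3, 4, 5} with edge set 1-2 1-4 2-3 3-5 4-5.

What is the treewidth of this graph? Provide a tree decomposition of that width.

Treewidth 2.
Bags: B1 = {2, 3, 5}  B2 = {1, 2, 5}  B3 = {1, 4, 5}
Tree: B1–B2, B2–B3

The largest bag has 3 vertices, giving width 2; this decomposition certifies tw(G) ≤ 2. Since 5–3–2–1–4–5 is a cycle in G, G is not acyclic. Forests are exactly the graphs of treewidth ≤ 1, so tw(G) ≥ 2. The upper and lower bounds meet at 2, so that is the treewidth.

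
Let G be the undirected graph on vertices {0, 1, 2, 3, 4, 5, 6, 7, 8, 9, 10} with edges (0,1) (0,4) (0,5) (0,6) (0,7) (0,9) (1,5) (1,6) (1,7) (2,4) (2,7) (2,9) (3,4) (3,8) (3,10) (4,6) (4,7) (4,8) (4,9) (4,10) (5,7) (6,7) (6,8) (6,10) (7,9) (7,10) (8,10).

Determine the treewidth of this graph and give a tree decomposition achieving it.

Treewidth 3.
One such decomposition:
Bags: B1 = {4, 6, 7, 10}  B2 = {0, 4, 6, 7}  B3 = {0, 4, 7, 9}  B4 = {0, 1, 6, 7}  B5 = {4, 6, 8, 10}  B6 = {3, 4, 8, 10}  B7 = {2, 4, 7, 9}  B8 = {0, 1, 5, 7}
Tree: B1–B2, B2–B3, B2–B4, B1–B5, B5–B6, B3–B7, B4–B8

Every bag has size at most 4, so the width is 4 − 1 = 3 and tw(G) ≤ 3. On the other hand G contains the 4-clique {0, 1, 5, 7}. A clique must lie in a single bag of any decomposition, so no decomposition can have width below 3. Combining the bounds, tw(G) = 3.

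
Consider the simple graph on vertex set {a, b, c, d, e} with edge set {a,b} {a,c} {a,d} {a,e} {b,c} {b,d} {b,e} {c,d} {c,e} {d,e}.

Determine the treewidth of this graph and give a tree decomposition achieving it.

With just one bag of size 5, the width is 5 − 1 = 4, so tw(G) ≤ 4. On the other hand G contains the 5-clique {a, b, c, d, e}. A clique must lie in a single bag of any decomposition, so no decomposition can have width below 4. Combining the bounds, tw(G) = 4.

Treewidth 4.
Bags: B1 = {a, b, c, d, e}
Tree: (single bag)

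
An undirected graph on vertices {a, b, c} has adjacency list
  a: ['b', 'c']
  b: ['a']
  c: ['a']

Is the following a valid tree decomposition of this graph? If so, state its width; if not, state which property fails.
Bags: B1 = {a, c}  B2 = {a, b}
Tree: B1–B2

Every vertex of G appears in some bag (union = {a, b, c}); every edge is covered by a bag; and for each vertex v the set of bags containing v is connected in the bag tree. The decomposition is therefore valid. The largest bag has 2 vertices, so the width is 1.

Yes; width 1.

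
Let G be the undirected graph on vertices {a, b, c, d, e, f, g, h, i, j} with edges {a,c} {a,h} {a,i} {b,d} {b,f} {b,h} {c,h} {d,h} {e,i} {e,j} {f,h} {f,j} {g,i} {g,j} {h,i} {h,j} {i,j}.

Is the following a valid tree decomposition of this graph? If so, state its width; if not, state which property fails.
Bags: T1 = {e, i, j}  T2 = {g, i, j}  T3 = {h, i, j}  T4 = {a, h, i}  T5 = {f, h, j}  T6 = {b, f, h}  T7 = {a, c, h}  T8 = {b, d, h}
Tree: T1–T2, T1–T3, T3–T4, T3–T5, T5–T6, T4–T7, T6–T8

Vertex coverage: the bags together contain {a, b, c, d, e, f, g, h, i, j}, the full vertex set. Edge coverage: each edge of G has both endpoints in at least one bag. Running intersection: for every vertex, the bags containing it form a connected subtree. All three properties hold, so this is a valid tree decomposition of width max|bag| − 1 = 2, and hence tw(G) ≤ 2.

Yes; width 2.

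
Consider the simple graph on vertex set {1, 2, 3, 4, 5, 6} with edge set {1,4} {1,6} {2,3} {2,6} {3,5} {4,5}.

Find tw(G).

2

A width-2 tree decomposition is:
Bags: B1 = {1, 4, 5}  B2 = {1, 5, 6}  B3 = {2, 5, 6}  B4 = {2, 3, 5}
Tree: B1–B2, B2–B3, B3–B4
Every bag has size at most 3, so the width is 3 − 1 = 2 and tw(G) ≤ 2. Since 5–4–1–6–2–3–5 is a cycle in G, G is not acyclic. Forests are exactly the graphs of treewidth ≤ 1, so tw(G) ≥ 2. The upper and lower bounds meet at 2, so that is the treewidth.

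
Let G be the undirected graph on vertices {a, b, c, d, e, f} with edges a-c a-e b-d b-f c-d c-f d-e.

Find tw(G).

2

A width-2 tree decomposition is:
Bags: B1 = {b, d, f}  B2 = {c, d, f}  B3 = {c, d, e}  B4 = {a, c, e}
Tree: B1–B2, B2–B3, B3–B4
Every bag has size at most 3, so the width is 3 − 1 = 2 and tw(G) ≤ 2. Since b–f–c–d–b is a cycle in G, G is not acyclic. Forests are exactly the graphs of treewidth ≤ 1, so tw(G) ≥ 2. Hence tw(G) = 2 exactly.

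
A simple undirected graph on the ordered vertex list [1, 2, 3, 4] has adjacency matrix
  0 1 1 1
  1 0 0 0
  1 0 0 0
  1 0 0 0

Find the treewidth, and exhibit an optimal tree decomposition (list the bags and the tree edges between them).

Each bag holds 2 vertices, so the decomposition has width 1, which upper-bounds the treewidth. G has an edge, so its treewidth is at least 1. The upper and lower bounds meet at 1, so that is the treewidth.

Treewidth 1.
Bags: B1 = {1, 2}  B2 = {1, 3}  B3 = {1, 4}
Tree: B1–B2, B2–B3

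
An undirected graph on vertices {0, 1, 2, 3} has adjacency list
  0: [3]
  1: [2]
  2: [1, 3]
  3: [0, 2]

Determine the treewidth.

1

A width-1 tree decomposition is:
Bags: B1 = {1, 2}  B2 = {2, 3}  B3 = {0, 3}
Tree: B1–B2, B2–B3
Every bag has size at most 2, so the width is 2 − 1 = 1 and tw(G) ≤ 1. Since G has at least one edge (e.g. 2–1), it is not an edgeless graph, so tw(G) ≥ 1. Hence tw(G) = 1 exactly.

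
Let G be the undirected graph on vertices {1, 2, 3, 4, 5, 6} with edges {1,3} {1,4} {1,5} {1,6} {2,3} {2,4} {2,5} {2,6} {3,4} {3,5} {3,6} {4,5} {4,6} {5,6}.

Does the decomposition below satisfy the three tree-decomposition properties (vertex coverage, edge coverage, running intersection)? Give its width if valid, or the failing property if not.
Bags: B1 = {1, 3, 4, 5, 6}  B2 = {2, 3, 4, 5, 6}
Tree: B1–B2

Yes; width 4.

Checking the three conditions: (i) the bags cover all of {1, 2, 3, 4, 5, 6}; (ii) for each edge, some bag contains both endpoints; (iii) the bags containing any fixed vertex form a subtree. All hold, so the decomposition is valid with width 5 − 1 = 4.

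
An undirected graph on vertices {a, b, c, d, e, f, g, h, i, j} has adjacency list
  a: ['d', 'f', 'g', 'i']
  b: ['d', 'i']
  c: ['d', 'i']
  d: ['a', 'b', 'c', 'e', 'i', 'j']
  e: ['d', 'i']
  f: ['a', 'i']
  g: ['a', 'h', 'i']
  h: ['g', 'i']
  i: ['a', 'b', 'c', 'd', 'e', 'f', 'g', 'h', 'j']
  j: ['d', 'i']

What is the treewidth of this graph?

2

A width-2 tree decomposition is:
Bags: B1 = {a, d, i}  B2 = {d, i, j}  B3 = {a, g, i}  B4 = {g, h, i}  B5 = {b, d, i}  B6 = {a, f, i}  B7 = {d, e, i}  B8 = {c, d, i}
Tree: B1–B2, B1–B3, B3–B4, B1–B5, B3–B6, B2–B7, B5–B8
The largest bag has 3 vertices, giving width 2; this decomposition certifies tw(G) ≤ 2. For the lower bound, the 3 vertices {b, d, i} are pairwise adjacent, and any tree decomposition puts a clique entirely inside one bag — forcing width ≥ 2. Hence tw(G) = 2 exactly.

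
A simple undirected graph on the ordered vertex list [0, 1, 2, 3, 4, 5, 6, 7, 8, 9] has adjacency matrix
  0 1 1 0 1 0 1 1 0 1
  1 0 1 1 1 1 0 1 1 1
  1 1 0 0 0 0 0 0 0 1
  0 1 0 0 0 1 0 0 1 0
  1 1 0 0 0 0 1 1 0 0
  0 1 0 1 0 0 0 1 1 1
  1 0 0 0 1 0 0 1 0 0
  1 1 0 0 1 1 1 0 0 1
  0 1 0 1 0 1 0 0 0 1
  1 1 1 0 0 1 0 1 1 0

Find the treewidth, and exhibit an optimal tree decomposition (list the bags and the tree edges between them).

Treewidth 3.
Bags: B1 = {0, 1, 4, 7}  B2 = {0, 1, 7, 9}  B3 = {1, 5, 7, 9}  B4 = {1, 5, 8, 9}  B5 = {0, 1, 2, 9}  B6 = {0, 4, 6, 7}  B7 = {1, 3, 5, 8}
Tree: B1–B2, B2–B3, B3–B4, B2–B5, B1–B6, B4–B7

Each bag holds 4 vertices, so the decomposition has width 3, which upper-bounds the treewidth. For the lower bound, the 4 vertices {0, 1, 2, 9} are pairwise adjacent, and any tree decomposition puts a clique entirely inside one bag — forcing width ≥ 3. The upper and lower bounds meet at 3, so that is the treewidth.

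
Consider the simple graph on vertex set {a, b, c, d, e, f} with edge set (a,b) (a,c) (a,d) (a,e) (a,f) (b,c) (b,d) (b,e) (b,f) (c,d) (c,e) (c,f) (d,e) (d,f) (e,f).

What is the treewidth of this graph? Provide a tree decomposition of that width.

Treewidth 5.
One optimal decomposition is:
Bags: B1 = {a, b, c, d, e, f}
Tree: (single bag)

With just one bag of size 6, the width is 6 − 1 = 5, so tw(G) ≤ 5. Conversely, {a, b, c, d, e, f} is a clique of size 6, and the vertices of any clique must share a bag in every tree decomposition; so some bag has ≥ 6 vertices and tw(G) ≥ 5. The upper and lower bounds meet at 5, so that is the treewidth.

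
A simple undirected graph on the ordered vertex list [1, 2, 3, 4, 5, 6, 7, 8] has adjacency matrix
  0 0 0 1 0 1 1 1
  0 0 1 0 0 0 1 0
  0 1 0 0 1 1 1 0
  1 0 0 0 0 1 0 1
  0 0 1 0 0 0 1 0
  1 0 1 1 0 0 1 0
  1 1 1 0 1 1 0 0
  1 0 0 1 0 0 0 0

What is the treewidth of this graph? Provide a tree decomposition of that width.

Treewidth 2.
Bags: B1 = {3, 6, 7}  B2 = {1, 6, 7}  B3 = {1, 4, 6}  B4 = {1, 4, 8}  B5 = {2, 3, 7}  B6 = {3, 5, 7}
Tree: B1–B2, B2–B3, B3–B4, B1–B5, B1–B6

Each bag holds 3 vertices, so the decomposition has width 2, which upper-bounds the treewidth. On the other hand G contains the 3-clique {1, 4, 8}. A clique must lie in a single bag of any decomposition, so no decomposition can have width below 2. Therefore the treewidth is 2.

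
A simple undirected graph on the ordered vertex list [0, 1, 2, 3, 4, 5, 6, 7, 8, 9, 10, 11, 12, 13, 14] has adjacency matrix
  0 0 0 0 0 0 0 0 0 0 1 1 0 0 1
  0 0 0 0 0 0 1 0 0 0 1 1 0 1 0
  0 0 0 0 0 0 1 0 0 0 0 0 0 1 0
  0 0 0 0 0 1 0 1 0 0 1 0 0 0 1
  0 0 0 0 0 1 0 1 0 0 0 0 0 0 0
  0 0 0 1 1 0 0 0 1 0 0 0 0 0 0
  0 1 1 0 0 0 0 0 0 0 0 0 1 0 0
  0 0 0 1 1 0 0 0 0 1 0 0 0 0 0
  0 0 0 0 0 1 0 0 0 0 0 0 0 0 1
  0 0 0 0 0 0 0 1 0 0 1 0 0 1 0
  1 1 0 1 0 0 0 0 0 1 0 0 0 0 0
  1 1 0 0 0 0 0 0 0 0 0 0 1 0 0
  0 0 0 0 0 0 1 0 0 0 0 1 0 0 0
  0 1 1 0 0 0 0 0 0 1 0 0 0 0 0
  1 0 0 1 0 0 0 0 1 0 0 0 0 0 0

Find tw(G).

3

A width-3 tree decomposition is:
Bags: B1 = {4, 5, 8, 14}  B2 = {3, 4, 5, 14}  B3 = {3, 4, 7, 14}  B4 = {0, 3, 7, 14}  B5 = {0, 3, 7, 10}  B6 = {0, 7, 9, 10}  B7 = {0, 9, 10, 11}  B8 = {1, 9, 10, 11}  B9 = {1, 9, 11, 13}  B10 = {1, 11, 12, 13}  B11 = {1, 6, 12, 13}  B12 = {2, 6, 12, 13}
Tree: B1–B2, B2–B3, B3–B4, B4–B5, B5–B6, B6–B7, B7–B8, B8–B9, B9–B10, B10–B11, B11–B12
Every bag has size at most 4, so the width is 4 − 1 = 3 and tw(G) ≤ 3. For the lower bound: the 4 vertex sets {4,5,8}, {14}, {3}, {0,7,9,10} are disjoint, each induces a connected subgraph, and every pair is joined by at least one edge of G. Contracting each set to a single vertex therefore yields K_{4} as a minor, and since treewidth is minor-monotone, tw(G) ≥ tw(K_{4}) = 3. Combining the bounds, tw(G) = 3.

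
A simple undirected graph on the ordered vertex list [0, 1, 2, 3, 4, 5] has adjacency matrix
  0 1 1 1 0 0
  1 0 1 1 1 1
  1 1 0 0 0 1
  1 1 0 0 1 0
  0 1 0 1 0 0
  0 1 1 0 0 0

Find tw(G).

2

A width-2 tree decomposition is:
Bags: B1 = {0, 1, 2}  B2 = {0, 1, 3}  B3 = {1, 2, 5}  B4 = {1, 3, 4}
Tree: B1–B2, B1–B3, B2–B4
Each bag holds 3 vertices, so the decomposition has width 2, which upper-bounds the treewidth. For the lower bound, the 3 vertices {0, 1, 2} are pairwise adjacent, and any tree decomposition puts a clique entirely inside one bag — forcing width ≥ 2. Combining the bounds, tw(G) = 2.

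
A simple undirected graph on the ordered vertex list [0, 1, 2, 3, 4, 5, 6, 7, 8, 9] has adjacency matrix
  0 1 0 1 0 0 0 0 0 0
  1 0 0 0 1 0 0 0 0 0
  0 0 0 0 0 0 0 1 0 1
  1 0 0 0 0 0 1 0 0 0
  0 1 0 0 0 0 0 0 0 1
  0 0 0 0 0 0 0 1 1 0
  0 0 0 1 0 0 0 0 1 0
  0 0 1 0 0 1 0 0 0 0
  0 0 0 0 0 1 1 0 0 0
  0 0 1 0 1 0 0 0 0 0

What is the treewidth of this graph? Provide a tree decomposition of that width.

Every bag has size at most 3, so the width is 3 − 1 = 2 and tw(G) ≤ 2. Since 8–5–7–2–9–4–1–0–3–6–8 is a cycle in G, G is not acyclic. Forests are exactly the graphs of treewidth ≤ 1, so tw(G) ≥ 2. Combining the bounds, tw(G) = 2.

Treewidth 2.
Bags: B1 = {5, 7, 8}  B2 = {2, 7, 8}  B3 = {2, 8, 9}  B4 = {4, 8, 9}  B5 = {1, 4, 8}  B6 = {0, 1, 8}  B7 = {0, 3, 8}  B8 = {3, 6, 8}
Tree: B1–B2, B2–B3, B3–B4, B4–B5, B5–B6, B6–B7, B7–B8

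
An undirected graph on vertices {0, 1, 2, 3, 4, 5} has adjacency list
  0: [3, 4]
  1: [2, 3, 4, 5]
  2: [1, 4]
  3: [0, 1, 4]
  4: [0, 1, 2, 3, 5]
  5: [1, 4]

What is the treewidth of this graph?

2

A width-2 tree decomposition is:
Bags: B1 = {1, 2, 4}  B2 = {1, 4, 5}  B3 = {1, 3, 4}  B4 = {0, 3, 4}
Tree: B1–B2, B2–B3, B3–B4
Each bag holds 3 vertices, so the decomposition has width 2, which upper-bounds the treewidth. Conversely, {0, 3, 4} is a clique of size 3, and the vertices of any clique must share a bag in every tree decomposition; so some bag has ≥ 3 vertices and tw(G) ≥ 2. Combining the bounds, tw(G) = 2.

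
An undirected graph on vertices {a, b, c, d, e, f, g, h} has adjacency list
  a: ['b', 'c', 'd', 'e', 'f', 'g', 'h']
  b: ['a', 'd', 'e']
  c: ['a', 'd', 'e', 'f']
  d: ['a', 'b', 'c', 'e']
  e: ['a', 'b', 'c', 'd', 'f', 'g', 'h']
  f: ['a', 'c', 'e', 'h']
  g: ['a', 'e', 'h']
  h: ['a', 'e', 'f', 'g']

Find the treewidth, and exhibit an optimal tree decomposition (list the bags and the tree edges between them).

Treewidth 3.
Bags: B1 = {a, c, d, e}  B2 = {a, c, e, f}  B3 = {a, e, f, h}  B4 = {a, e, g, h}  B5 = {a, b, d, e}
Tree: B1–B2, B2–B3, B3–B4, B1–B5

The largest bag has 4 vertices, giving width 3; this decomposition certifies tw(G) ≤ 3. Conversely, {a, c, d, e} is a clique of size 4, and the vertices of any clique must share a bag in every tree decomposition; so some bag has ≥ 4 vertices and tw(G) ≥ 3. The upper and lower bounds meet at 3, so that is the treewidth.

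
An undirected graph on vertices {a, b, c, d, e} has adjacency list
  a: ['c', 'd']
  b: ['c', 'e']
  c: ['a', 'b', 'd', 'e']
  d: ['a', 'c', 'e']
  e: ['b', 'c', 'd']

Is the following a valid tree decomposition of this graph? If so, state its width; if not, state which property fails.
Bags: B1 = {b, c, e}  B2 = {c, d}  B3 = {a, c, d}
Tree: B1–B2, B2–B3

A tree decomposition must satisfy three properties: every vertex lies in some bag; for every edge, both endpoints lie together in some bag; and for every vertex, the bags containing it form a connected subtree. Here edge (e,d) lies in no bag, so the decomposition is invalid.

No — edge (e,d) lies in no bag.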